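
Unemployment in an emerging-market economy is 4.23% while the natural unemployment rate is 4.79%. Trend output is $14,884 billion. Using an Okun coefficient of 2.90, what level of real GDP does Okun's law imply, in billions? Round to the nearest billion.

$15,126 billion

Unemployment gap = 4.23 - 4.79 = -0.56 points, so the output gap is -2.9 × (-0.56) = 1.624%.
Actual GDP = 14884 × (1 + 1.624/100) = 14884 × 1.01624 ≈ 15126 billion.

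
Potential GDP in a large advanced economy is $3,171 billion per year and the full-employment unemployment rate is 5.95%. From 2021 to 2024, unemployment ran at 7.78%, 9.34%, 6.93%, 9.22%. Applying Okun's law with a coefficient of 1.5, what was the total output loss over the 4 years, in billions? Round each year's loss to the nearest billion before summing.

Year 2021: gap = -1.5 × (7.78 - 5.95) = -2.745%, loss ≈ 3171 × 2.745/100 ≈ 87.
Year 2022: gap = -1.5 × (9.34 - 5.95) = -5.085%, loss ≈ 3171 × 5.085/100 ≈ 161.
Year 2023: gap = -1.5 × (6.93 - 5.95) = -1.47%, loss ≈ 3171 × 1.47/100 ≈ 47.
Year 2024: gap = -1.5 × (9.22 - 5.95) = -4.905%, loss ≈ 3171 × 4.905/100 ≈ 156.
Total lost output = 87 + 161 + 47 + 156 = 451 billion.

$451 billion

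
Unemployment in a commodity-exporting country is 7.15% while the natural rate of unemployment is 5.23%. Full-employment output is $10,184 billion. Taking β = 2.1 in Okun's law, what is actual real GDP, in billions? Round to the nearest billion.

$9,773 billion

Unemployment gap = 7.15 - 5.23 = 1.92 points, so the output gap is -2.1 × 1.92 = -4.032%.
Actual GDP = 10184 × (1 - 4.032/100) = 10184 × 0.95968 ≈ 9773 billion.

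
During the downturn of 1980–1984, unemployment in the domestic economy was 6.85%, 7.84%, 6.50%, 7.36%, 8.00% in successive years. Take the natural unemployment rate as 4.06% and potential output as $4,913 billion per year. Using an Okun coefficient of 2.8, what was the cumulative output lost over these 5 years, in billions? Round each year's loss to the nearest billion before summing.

$2,236 billion

Year 1980: gap = -2.8 × (6.85 - 4.06) = -7.812%, loss ≈ 4913 × 7.812/100 ≈ 384.
Year 1981: gap = -2.8 × (7.84 - 4.06) = -10.584%, loss ≈ 4913 × 10.584/100 ≈ 520.
Year 1982: gap = -2.8 × (6.5 - 4.06) = -6.832%, loss ≈ 4913 × 6.832/100 ≈ 336.
Year 1983: gap = -2.8 × (7.36 - 4.06) = -9.24%, loss ≈ 4913 × 9.24/100 ≈ 454.
Year 1984: gap = -2.8 × (8 - 4.06) = -11.032%, loss ≈ 4913 × 11.032/100 ≈ 542.
Total lost output = 384 + 520 + 336 + 454 + 542 = 2236 billion.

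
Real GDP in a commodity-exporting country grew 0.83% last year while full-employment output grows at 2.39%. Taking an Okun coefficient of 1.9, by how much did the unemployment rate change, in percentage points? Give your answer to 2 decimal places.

Growth-rate Okun's law: g_Y = g_Y* - β × Δu, so Δu = (g_Y* - g_Y)/β.
Δu = (2.39 - 0.83)/1.9 = 1.56/1.9 = 0.82 percentage points.

0.82 percentage points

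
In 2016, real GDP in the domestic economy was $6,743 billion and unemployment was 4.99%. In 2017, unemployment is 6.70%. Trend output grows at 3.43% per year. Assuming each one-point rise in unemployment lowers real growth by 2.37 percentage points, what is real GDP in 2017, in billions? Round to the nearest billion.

$6,701 billion

Δu = 6.7 - 4.99 = 1.71 points.
Okun's law (growth form): g_Y = g_Y* - β × Δu = 3.43 - 2.37 × (1.71) = 3.43 - 4.0527 = -0.6227%.
Real GDP in the next year = 6743 × (1 - 0.6227/100) = 6743 × 0.993773 ≈ 6701 billion.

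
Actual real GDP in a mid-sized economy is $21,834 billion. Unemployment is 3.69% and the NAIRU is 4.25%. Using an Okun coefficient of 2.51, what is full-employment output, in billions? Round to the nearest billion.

Unemployment gap = 3.69 - 4.25 = -0.56 points, so output gap = -2.51 × (-0.56) = 1.4056%.
Since Y = Y* × (1 + gap/100), Y* = 21834/1.014056 ≈ 21531 billion.

$21,531 billion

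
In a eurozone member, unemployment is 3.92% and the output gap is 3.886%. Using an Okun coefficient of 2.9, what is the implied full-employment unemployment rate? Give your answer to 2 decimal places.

5.26%

From Okun's law, u - u* = -(output gap)/β = -(3.886)/2.9 = -1.34 points.
So u* = 3.92 + 1.34 = 5.26%.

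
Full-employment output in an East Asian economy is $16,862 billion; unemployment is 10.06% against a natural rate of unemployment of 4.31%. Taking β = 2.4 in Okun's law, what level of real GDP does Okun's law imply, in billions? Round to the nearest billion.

Unemployment gap = 10.06 - 4.31 = 5.75 points, so the output gap is -2.4 × 5.75 = -13.8%.
Actual GDP = 16862 × (1 - 13.8/100) = 16862 × 0.862 ≈ 14535 billion.

$14,535 billion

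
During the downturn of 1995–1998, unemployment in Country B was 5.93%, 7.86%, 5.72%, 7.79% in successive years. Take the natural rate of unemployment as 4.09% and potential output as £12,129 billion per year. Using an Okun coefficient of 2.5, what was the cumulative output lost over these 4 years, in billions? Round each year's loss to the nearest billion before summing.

Year 1995: gap = -2.5 × (5.93 - 4.09) = -4.6%, loss ≈ 12129 × 4.6/100 ≈ 558.
Year 1996: gap = -2.5 × (7.86 - 4.09) = -9.425%, loss ≈ 12129 × 9.425/100 ≈ 1143.
Year 1997: gap = -2.5 × (5.72 - 4.09) = -4.075%, loss ≈ 12129 × 4.075/100 ≈ 494.
Year 1998: gap = -2.5 × (7.79 - 4.09) = -9.25%, loss ≈ 12129 × 9.25/100 ≈ 1122.
Total lost output = 558 + 1143 + 494 + 1122 = 3317 billion.

£3,317 billion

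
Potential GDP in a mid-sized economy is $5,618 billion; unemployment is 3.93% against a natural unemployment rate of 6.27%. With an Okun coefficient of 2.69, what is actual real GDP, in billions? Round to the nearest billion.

Unemployment gap = 3.93 - 6.27 = -2.34 points, so the output gap is -2.69 × (-2.34) = 6.2946%.
Actual GDP = 5618 × (1 + 6.2946/100) = 5618 × 1.062946 ≈ 5972 billion.

$5,972 billion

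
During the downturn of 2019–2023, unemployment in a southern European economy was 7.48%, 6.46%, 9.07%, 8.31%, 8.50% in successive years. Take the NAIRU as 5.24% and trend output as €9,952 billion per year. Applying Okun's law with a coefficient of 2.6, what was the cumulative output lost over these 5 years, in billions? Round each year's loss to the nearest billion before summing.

Year 2019: gap = -2.6 × (7.48 - 5.24) = -5.824%, loss ≈ 9952 × 5.824/100 ≈ 580.
Year 2020: gap = -2.6 × (6.46 - 5.24) = -3.172%, loss ≈ 9952 × 3.172/100 ≈ 316.
Year 2021: gap = -2.6 × (9.07 - 5.24) = -9.958%, loss ≈ 9952 × 9.958/100 ≈ 991.
Year 2022: gap = -2.6 × (8.31 - 5.24) = -7.982%, loss ≈ 9952 × 7.982/100 ≈ 794.
Year 2023: gap = -2.6 × (8.5 - 5.24) = -8.476%, loss ≈ 9952 × 8.476/100 ≈ 844.
Total lost output = 580 + 316 + 991 + 794 + 844 = 3525 billion.

€3,525 billion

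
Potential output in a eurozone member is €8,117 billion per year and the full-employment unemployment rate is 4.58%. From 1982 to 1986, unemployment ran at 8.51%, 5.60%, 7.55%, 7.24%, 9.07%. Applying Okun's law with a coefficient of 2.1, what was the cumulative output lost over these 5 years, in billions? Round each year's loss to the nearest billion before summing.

€2,568 billion

Year 1982: gap = -2.1 × (8.51 - 4.58) = -8.253%, loss ≈ 8117 × 8.253/100 ≈ 670.
Year 1983: gap = -2.1 × (5.6 - 4.58) = -2.142%, loss ≈ 8117 × 2.142/100 ≈ 174.
Year 1984: gap = -2.1 × (7.55 - 4.58) = -6.237%, loss ≈ 8117 × 6.237/100 ≈ 506.
Year 1985: gap = -2.1 × (7.24 - 4.58) = -5.586%, loss ≈ 8117 × 5.586/100 ≈ 453.
Year 1986: gap = -2.1 × (9.07 - 4.58) = -9.429%, loss ≈ 8117 × 9.429/100 ≈ 765.
Total lost output = 670 + 174 + 506 + 453 + 765 = 2568 billion.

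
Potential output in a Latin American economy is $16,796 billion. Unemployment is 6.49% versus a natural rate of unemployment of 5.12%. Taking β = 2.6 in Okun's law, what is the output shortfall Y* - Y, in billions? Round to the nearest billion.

$598 billion

Output gap = -2.6 × (6.49 - 5.12) = -2.6 × 1.37 = -3.562%.
Actual GDP ≈ 16796 × 0.96438 ≈ 16198 billion, so the shortfall is 16796 - 16198 = 598 billion.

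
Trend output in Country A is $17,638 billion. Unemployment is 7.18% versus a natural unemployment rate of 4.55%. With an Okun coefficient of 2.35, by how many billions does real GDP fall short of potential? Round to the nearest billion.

$1,090 billion

Output gap = -2.35 × (7.18 - 4.55) = -2.35 × 2.63 = -6.1805%.
Actual GDP ≈ 17638 × 0.938195 ≈ 16548 billion, so the shortfall is 17638 - 16548 = 1090 billion.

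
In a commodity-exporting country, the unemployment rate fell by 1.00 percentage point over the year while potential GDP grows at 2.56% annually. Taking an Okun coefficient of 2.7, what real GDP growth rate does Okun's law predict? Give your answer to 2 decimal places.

Growth-rate Okun's law: g_Y = g_Y* - β × Δu.
g_Y = 2.56 - 2.7 × (-1.00) = 2.56 + 2.7 = 5.26%, i.e. 5.26% to 2 d.p.

5.26%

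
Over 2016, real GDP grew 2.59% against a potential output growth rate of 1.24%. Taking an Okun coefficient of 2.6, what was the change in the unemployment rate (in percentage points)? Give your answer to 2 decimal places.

-0.52 percentage points

Growth-rate Okun's law: g_Y = g_Y* - β × Δu, so Δu = (g_Y* - g_Y)/β.
Δu = (1.24 - 2.59)/2.6 = -1.35/2.6 = -0.52 percentage points.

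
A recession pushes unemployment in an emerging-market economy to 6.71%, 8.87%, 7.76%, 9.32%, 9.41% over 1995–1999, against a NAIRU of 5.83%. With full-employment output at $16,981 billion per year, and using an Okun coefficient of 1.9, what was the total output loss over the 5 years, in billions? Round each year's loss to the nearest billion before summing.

Year 1995: gap = -1.9 × (6.71 - 5.83) = -1.672%, loss ≈ 16981 × 1.672/100 ≈ 284.
Year 1996: gap = -1.9 × (8.87 - 5.83) = -5.776%, loss ≈ 16981 × 5.776/100 ≈ 981.
Year 1997: gap = -1.9 × (7.76 - 5.83) = -3.667%, loss ≈ 16981 × 3.667/100 ≈ 623.
Year 1998: gap = -1.9 × (9.32 - 5.83) = -6.631%, loss ≈ 16981 × 6.631/100 ≈ 1126.
Year 1999: gap = -1.9 × (9.41 - 5.83) = -6.802%, loss ≈ 16981 × 6.802/100 ≈ 1155.
Total lost output = 284 + 981 + 623 + 1126 + 1155 = 4169 billion.

$4,169 billion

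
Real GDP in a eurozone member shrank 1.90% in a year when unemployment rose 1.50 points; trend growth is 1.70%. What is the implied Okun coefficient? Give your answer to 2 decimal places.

β ≈ 2.40

Growth form: g_Y = g_Y* - β × Δu, so β = (g_Y* - g_Y)/Δu.
β = (1.7 + 1.9)/1.50 = 3.6/1.50 = 2.40.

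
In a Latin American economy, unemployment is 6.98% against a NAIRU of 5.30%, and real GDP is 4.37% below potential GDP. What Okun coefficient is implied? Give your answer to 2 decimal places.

β ≈ 2.60

Okun's law: output gap = -β × (u - u*).
-4.37 = -β × (6.98 - 5.3) = -β × 1.68, so β = 4.37/1.68 = 2.60.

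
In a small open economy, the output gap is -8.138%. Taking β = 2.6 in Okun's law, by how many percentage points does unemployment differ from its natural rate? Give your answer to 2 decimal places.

3.13 percentage points

Okun's law: output gap = -β × (u - u*), so u - u* = -(output gap)/β.
u - u* = -(-8.138)/2.6 = 3.13 percentage points.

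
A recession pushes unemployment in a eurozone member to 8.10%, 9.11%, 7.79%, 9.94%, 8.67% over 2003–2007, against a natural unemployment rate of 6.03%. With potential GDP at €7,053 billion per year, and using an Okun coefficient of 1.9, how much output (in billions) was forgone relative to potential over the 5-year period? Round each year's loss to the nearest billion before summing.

€1,804 billion

Year 2003: gap = -1.9 × (8.1 - 6.03) = -3.933%, loss ≈ 7053 × 3.933/100 ≈ 277.
Year 2004: gap = -1.9 × (9.11 - 6.03) = -5.852%, loss ≈ 7053 × 5.852/100 ≈ 413.
Year 2005: gap = -1.9 × (7.79 - 6.03) = -3.344%, loss ≈ 7053 × 3.344/100 ≈ 236.
Year 2006: gap = -1.9 × (9.94 - 6.03) = -7.429%, loss ≈ 7053 × 7.429/100 ≈ 524.
Year 2007: gap = -1.9 × (8.67 - 6.03) = -5.016%, loss ≈ 7053 × 5.016/100 ≈ 354.
Total lost output = 277 + 413 + 236 + 524 + 354 = 1804 billion.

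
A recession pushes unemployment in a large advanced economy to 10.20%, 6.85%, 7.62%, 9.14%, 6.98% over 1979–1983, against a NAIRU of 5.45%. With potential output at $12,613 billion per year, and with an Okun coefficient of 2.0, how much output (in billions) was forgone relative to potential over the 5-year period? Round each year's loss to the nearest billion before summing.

$3,415 billion

Year 1979: gap = -2.0 × (10.2 - 5.45) = -9.5%, loss ≈ 12613 × 9.5/100 ≈ 1198.
Year 1980: gap = -2.0 × (6.85 - 5.45) = -2.8%, loss ≈ 12613 × 2.8/100 ≈ 353.
Year 1981: gap = -2.0 × (7.62 - 5.45) = -4.34%, loss ≈ 12613 × 4.34/100 ≈ 547.
Year 1982: gap = -2.0 × (9.14 - 5.45) = -7.38%, loss ≈ 12613 × 7.38/100 ≈ 931.
Year 1983: gap = -2.0 × (6.98 - 5.45) = -3.06%, loss ≈ 12613 × 3.06/100 ≈ 386.
Total lost output = 1198 + 353 + 547 + 931 + 386 = 3415 billion.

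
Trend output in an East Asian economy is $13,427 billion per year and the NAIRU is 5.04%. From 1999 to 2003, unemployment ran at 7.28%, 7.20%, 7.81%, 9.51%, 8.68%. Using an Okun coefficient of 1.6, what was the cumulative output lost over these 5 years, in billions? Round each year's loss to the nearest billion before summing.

$3,282 billion

Year 1999: gap = -1.6 × (7.28 - 5.04) = -3.584%, loss ≈ 13427 × 3.584/100 ≈ 481.
Year 2000: gap = -1.6 × (7.2 - 5.04) = -3.456%, loss ≈ 13427 × 3.456/100 ≈ 464.
Year 2001: gap = -1.6 × (7.81 - 5.04) = -4.432%, loss ≈ 13427 × 4.432/100 ≈ 595.
Year 2002: gap = -1.6 × (9.51 - 5.04) = -7.152%, loss ≈ 13427 × 7.152/100 ≈ 960.
Year 2003: gap = -1.6 × (8.68 - 5.04) = -5.824%, loss ≈ 13427 × 5.824/100 ≈ 782.
Total lost output = 481 + 464 + 595 + 960 + 782 = 3282 billion.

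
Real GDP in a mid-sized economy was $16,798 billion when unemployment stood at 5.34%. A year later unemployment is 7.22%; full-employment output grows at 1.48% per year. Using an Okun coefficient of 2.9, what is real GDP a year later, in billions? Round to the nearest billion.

$16,131 billion

Δu = 7.22 - 5.34 = 1.88 points.
Okun's law (growth form): g_Y = g_Y* - β × Δu = 1.48 - 2.9 × (1.88) = 1.48 - 5.452 = -3.972%.
Real GDP in the next year = 16798 × (1 - 3.972/100) = 16798 × 0.96028 ≈ 16131 billion.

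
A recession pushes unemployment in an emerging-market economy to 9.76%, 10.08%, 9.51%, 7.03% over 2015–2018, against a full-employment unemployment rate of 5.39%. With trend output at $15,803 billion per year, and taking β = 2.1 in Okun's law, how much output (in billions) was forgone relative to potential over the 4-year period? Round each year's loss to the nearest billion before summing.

$4,917 billion

Year 2015: gap = -2.1 × (9.76 - 5.39) = -9.177%, loss ≈ 15803 × 9.177/100 ≈ 1450.
Year 2016: gap = -2.1 × (10.08 - 5.39) = -9.849%, loss ≈ 15803 × 9.849/100 ≈ 1556.
Year 2017: gap = -2.1 × (9.51 - 5.39) = -8.652%, loss ≈ 15803 × 8.652/100 ≈ 1367.
Year 2018: gap = -2.1 × (7.03 - 5.39) = -3.444%, loss ≈ 15803 × 3.444/100 ≈ 544.
Total lost output = 1450 + 1556 + 1367 + 544 = 4917 billion.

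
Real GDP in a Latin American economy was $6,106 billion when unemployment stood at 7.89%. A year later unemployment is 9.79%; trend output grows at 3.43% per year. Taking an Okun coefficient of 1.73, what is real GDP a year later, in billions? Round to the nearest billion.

Δu = 9.79 - 7.89 = 1.9 points.
Okun's law (growth form): g_Y = g_Y* - β × Δu = 3.43 - 1.73 × (1.90) = 3.43 - 3.287 = 0.143%.
Real GDP in the next year = 6106 × (1 + 0.143/100) = 6106 × 1.00143 ≈ 6115 billion.

$6,115 billion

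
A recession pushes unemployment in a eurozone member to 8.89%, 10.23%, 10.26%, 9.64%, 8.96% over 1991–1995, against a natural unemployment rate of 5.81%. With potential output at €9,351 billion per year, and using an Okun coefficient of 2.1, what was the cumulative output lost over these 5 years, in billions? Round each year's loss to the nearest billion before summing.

Year 1991: gap = -2.1 × (8.89 - 5.81) = -6.468%, loss ≈ 9351 × 6.468/100 ≈ 605.
Year 1992: gap = -2.1 × (10.23 - 5.81) = -9.282%, loss ≈ 9351 × 9.282/100 ≈ 868.
Year 1993: gap = -2.1 × (10.26 - 5.81) = -9.345%, loss ≈ 9351 × 9.345/100 ≈ 874.
Year 1994: gap = -2.1 × (9.64 - 5.81) = -8.043%, loss ≈ 9351 × 8.043/100 ≈ 752.
Year 1995: gap = -2.1 × (8.96 - 5.81) = -6.615%, loss ≈ 9351 × 6.615/100 ≈ 619.
Total lost output = 605 + 868 + 874 + 752 + 619 = 3718 billion.

€3,718 billion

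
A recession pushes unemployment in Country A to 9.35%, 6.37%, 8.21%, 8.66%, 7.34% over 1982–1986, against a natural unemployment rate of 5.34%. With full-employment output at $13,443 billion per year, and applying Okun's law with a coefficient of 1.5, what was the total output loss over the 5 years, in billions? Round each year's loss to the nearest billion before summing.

Year 1982: gap = -1.5 × (9.35 - 5.34) = -6.015%, loss ≈ 13443 × 6.015/100 ≈ 809.
Year 1983: gap = -1.5 × (6.37 - 5.34) = -1.545%, loss ≈ 13443 × 1.545/100 ≈ 208.
Year 1984: gap = -1.5 × (8.21 - 5.34) = -4.305%, loss ≈ 13443 × 4.305/100 ≈ 579.
Year 1985: gap = -1.5 × (8.66 - 5.34) = -4.98%, loss ≈ 13443 × 4.98/100 ≈ 669.
Year 1986: gap = -1.5 × (7.34 - 5.34) = -3%, loss ≈ 13443 × 3/100 ≈ 403.
Total lost output = 809 + 208 + 579 + 669 + 403 = 2668 billion.

$2,668 billion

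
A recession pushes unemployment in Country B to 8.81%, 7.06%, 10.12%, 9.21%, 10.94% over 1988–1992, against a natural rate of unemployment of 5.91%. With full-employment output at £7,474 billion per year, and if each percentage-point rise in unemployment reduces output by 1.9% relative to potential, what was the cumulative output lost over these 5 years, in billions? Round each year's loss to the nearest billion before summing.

Year 1988: gap = -1.9 × (8.81 - 5.91) = -5.51%, loss ≈ 7474 × 5.51/100 ≈ 412.
Year 1989: gap = -1.9 × (7.06 - 5.91) = -2.185%, loss ≈ 7474 × 2.185/100 ≈ 163.
Year 1990: gap = -1.9 × (10.12 - 5.91) = -7.999%, loss ≈ 7474 × 7.999/100 ≈ 598.
Year 1991: gap = -1.9 × (9.21 - 5.91) = -6.27%, loss ≈ 7474 × 6.27/100 ≈ 469.
Year 1992: gap = -1.9 × (10.94 - 5.91) = -9.557%, loss ≈ 7474 × 9.557/100 ≈ 714.
Total lost output = 412 + 163 + 598 + 469 + 714 = 2356 billion.

£2,356 billion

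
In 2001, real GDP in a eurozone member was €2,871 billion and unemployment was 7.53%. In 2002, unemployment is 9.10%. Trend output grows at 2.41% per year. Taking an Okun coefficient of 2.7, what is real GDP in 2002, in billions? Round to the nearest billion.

Δu = 9.1 - 7.53 = 1.57 points.
Okun's law (growth form): g_Y = g_Y* - β × Δu = 2.41 - 2.7 × (1.57) = 2.41 - 4.239 = -1.829%.
Real GDP in the next year = 2871 × (1 - 1.829/100) = 2871 × 0.98171 ≈ 2818 billion.

€2,818 billion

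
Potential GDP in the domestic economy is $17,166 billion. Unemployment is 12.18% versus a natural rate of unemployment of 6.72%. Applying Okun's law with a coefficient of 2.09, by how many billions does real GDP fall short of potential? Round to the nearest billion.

Output gap = -2.09 × (12.18 - 6.72) = -2.09 × 5.46 = -11.4114%.
Actual GDP ≈ 17166 × 0.885886 ≈ 15207 billion, so the shortfall is 17166 - 15207 = 1959 billion.

$1,959 billion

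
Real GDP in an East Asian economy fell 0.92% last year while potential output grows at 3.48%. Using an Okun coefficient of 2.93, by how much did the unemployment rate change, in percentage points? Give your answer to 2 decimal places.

Growth-rate Okun's law: g_Y = g_Y* - β × Δu, so Δu = (g_Y* - g_Y)/β.
Δu = (3.48 + 0.92)/2.93 = 4.4/2.93 = 1.50 percentage points.

1.50 percentage points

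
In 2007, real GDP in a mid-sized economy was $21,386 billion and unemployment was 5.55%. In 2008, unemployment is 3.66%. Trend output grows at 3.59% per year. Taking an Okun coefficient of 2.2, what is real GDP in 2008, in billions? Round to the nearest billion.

Δu = 3.66 - 5.55 = -1.89 points.
Okun's law (growth form): g_Y = g_Y* - β × Δu = 3.59 - 2.2 × (-1.89) = 3.59 + 4.158 = 7.748%.
Real GDP in the next year = 21386 × (1 + 7.748/100) = 21386 × 1.07748 ≈ 23043 billion.

$23,043 billion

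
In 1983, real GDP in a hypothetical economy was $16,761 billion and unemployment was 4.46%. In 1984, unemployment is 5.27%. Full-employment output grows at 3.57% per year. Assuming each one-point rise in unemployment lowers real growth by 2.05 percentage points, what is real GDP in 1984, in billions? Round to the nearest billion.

Δu = 5.27 - 4.46 = 0.81 points.
Okun's law (growth form): g_Y = g_Y* - β × Δu = 3.57 - 2.05 × (0.81) = 3.57 - 1.6605 = 1.9095%.
Real GDP in the next year = 16761 × (1 + 1.9095/100) = 16761 × 1.019095 ≈ 17081 billion.

$17,081 billion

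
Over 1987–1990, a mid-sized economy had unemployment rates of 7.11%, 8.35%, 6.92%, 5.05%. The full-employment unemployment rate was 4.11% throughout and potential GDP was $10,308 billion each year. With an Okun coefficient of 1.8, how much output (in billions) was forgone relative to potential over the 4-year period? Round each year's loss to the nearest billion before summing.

Year 1987: gap = -1.8 × (7.11 - 4.11) = -5.4%, loss ≈ 10308 × 5.4/100 ≈ 557.
Year 1988: gap = -1.8 × (8.35 - 4.11) = -7.632%, loss ≈ 10308 × 7.632/100 ≈ 787.
Year 1989: gap = -1.8 × (6.92 - 4.11) = -5.058%, loss ≈ 10308 × 5.058/100 ≈ 521.
Year 1990: gap = -1.8 × (5.05 - 4.11) = -1.692%, loss ≈ 10308 × 1.692/100 ≈ 174.
Total lost output = 557 + 787 + 521 + 174 = 2039 billion.

$2,039 billion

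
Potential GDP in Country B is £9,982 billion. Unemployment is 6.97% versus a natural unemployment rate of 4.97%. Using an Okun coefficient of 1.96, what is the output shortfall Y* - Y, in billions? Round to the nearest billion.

£391 billion

Output gap = -1.96 × (6.97 - 4.97) = -1.96 × 2 = -3.92%.
Actual GDP ≈ 9982 × 0.9608 ≈ 9591 billion, so the shortfall is 9982 - 9591 = 391 billion.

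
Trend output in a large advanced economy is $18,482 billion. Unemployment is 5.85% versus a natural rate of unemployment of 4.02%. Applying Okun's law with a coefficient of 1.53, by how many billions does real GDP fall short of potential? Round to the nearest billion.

Output gap = -1.53 × (5.85 - 4.02) = -1.53 × 1.83 = -2.7999%.
Actual GDP ≈ 18482 × 0.972001 ≈ 17965 billion, so the shortfall is 18482 - 17965 = 517 billion.

$517 billion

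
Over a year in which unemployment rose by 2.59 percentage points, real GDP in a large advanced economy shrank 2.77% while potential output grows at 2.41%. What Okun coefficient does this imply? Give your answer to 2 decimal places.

β ≈ 2.00

Growth form: g_Y = g_Y* - β × Δu, so β = (g_Y* - g_Y)/Δu.
β = (2.41 + 2.77)/2.59 = 5.18/2.59 = 2.00.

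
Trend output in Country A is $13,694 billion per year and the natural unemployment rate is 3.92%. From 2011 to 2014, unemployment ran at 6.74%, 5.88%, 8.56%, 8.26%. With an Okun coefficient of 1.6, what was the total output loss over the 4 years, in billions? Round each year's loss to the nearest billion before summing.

Year 2011: gap = -1.6 × (6.74 - 3.92) = -4.512%, loss ≈ 13694 × 4.512/100 ≈ 618.
Year 2012: gap = -1.6 × (5.88 - 3.92) = -3.136%, loss ≈ 13694 × 3.136/100 ≈ 429.
Year 2013: gap = -1.6 × (8.56 - 3.92) = -7.424%, loss ≈ 13694 × 7.424/100 ≈ 1017.
Year 2014: gap = -1.6 × (8.26 - 3.92) = -6.944%, loss ≈ 13694 × 6.944/100 ≈ 951.
Total lost output = 618 + 429 + 1017 + 951 = 3015 billion.

$3,015 billion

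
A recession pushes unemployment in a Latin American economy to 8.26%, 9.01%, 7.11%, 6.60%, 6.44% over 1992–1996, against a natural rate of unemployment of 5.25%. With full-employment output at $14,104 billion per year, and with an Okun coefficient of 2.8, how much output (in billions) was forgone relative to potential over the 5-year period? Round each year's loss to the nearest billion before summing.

Year 1992: gap = -2.8 × (8.26 - 5.25) = -8.428%, loss ≈ 14104 × 8.428/100 ≈ 1189.
Year 1993: gap = -2.8 × (9.01 - 5.25) = -10.528%, loss ≈ 14104 × 10.528/100 ≈ 1485.
Year 1994: gap = -2.8 × (7.11 - 5.25) = -5.208%, loss ≈ 14104 × 5.208/100 ≈ 735.
Year 1995: gap = -2.8 × (6.6 - 5.25) = -3.78%, loss ≈ 14104 × 3.78/100 ≈ 533.
Year 1996: gap = -2.8 × (6.44 - 5.25) = -3.332%, loss ≈ 14104 × 3.332/100 ≈ 470.
Total lost output = 1189 + 1485 + 735 + 533 + 470 = 4412 billion.

$4,412 billion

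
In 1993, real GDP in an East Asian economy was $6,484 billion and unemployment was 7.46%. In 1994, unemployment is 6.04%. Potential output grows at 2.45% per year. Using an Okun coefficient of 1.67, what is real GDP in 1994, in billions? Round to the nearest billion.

$6,797 billion

Δu = 6.04 - 7.46 = -1.42 points.
Okun's law (growth form): g_Y = g_Y* - β × Δu = 2.45 - 1.67 × (-1.42) = 2.45 + 2.3714 = 4.8214%.
Real GDP in the next year = 6484 × (1 + 4.8214/100) = 6484 × 1.048214 ≈ 6797 billion.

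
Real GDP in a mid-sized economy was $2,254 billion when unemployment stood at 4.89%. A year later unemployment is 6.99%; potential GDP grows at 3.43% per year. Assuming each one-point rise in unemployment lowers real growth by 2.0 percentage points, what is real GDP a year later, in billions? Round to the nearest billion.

$2,237 billion

Δu = 6.99 - 4.89 = 2.1 points.
Okun's law (growth form): g_Y = g_Y* - β × Δu = 3.43 - 2.0 × (2.10) = 3.43 - 4.2 = -0.77%.
Real GDP in the next year = 2254 × (1 - 0.77/100) = 2254 × 0.9923 ≈ 2237 billion.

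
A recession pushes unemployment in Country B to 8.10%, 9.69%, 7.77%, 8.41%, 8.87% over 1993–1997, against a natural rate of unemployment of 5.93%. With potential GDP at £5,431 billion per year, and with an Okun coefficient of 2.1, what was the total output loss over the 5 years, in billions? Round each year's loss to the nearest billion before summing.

£1,504 billion

Year 1993: gap = -2.1 × (8.1 - 5.93) = -4.557%, loss ≈ 5431 × 4.557/100 ≈ 247.
Year 1994: gap = -2.1 × (9.69 - 5.93) = -7.896%, loss ≈ 5431 × 7.896/100 ≈ 429.
Year 1995: gap = -2.1 × (7.77 - 5.93) = -3.864%, loss ≈ 5431 × 3.864/100 ≈ 210.
Year 1996: gap = -2.1 × (8.41 - 5.93) = -5.208%, loss ≈ 5431 × 5.208/100 ≈ 283.
Year 1997: gap = -2.1 × (8.87 - 5.93) = -6.174%, loss ≈ 5431 × 6.174/100 ≈ 335.
Total lost output = 247 + 429 + 210 + 283 + 335 = 1504 billion.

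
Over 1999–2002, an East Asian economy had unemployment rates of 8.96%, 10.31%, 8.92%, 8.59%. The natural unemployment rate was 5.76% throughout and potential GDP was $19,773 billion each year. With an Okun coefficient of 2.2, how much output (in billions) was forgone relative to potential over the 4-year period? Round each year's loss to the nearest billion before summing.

$5,977 billion

Year 1999: gap = -2.2 × (8.96 - 5.76) = -7.04%, loss ≈ 19773 × 7.04/100 ≈ 1392.
Year 2000: gap = -2.2 × (10.31 - 5.76) = -10.01%, loss ≈ 19773 × 10.01/100 ≈ 1979.
Year 2001: gap = -2.2 × (8.92 - 5.76) = -6.952%, loss ≈ 19773 × 6.952/100 ≈ 1375.
Year 2002: gap = -2.2 × (8.59 - 5.76) = -6.226%, loss ≈ 19773 × 6.226/100 ≈ 1231.
Total lost output = 1392 + 1979 + 1375 + 1231 = 5977 billion.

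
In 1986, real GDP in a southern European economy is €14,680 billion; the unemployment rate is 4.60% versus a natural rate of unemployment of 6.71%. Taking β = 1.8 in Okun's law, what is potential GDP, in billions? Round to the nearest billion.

Unemployment gap = 4.6 - 6.71 = -2.11 points, so output gap = -1.8 × (-2.11) = 3.798%.
Since Y = Y* × (1 + gap/100), Y* = 14680/1.03798 ≈ 14143 billion.

€14,143 billion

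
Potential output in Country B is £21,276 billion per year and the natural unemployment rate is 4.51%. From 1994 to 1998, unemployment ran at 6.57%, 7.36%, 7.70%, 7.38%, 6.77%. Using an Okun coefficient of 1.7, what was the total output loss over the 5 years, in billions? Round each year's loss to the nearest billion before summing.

Year 1994: gap = -1.7 × (6.57 - 4.51) = -3.502%, loss ≈ 21276 × 3.502/100 ≈ 745.
Year 1995: gap = -1.7 × (7.36 - 4.51) = -4.845%, loss ≈ 21276 × 4.845/100 ≈ 1031.
Year 1996: gap = -1.7 × (7.7 - 4.51) = -5.423%, loss ≈ 21276 × 5.423/100 ≈ 1154.
Year 1997: gap = -1.7 × (7.38 - 4.51) = -4.879%, loss ≈ 21276 × 4.879/100 ≈ 1038.
Year 1998: gap = -1.7 × (6.77 - 4.51) = -3.842%, loss ≈ 21276 × 3.842/100 ≈ 817.
Total lost output = 745 + 1031 + 1154 + 1038 + 817 = 4785 billion.

£4,785 billion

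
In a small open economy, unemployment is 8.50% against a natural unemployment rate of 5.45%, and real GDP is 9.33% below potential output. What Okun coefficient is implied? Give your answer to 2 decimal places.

β ≈ 3.06

Okun's law: output gap = -β × (u - u*).
-9.33 = -β × (8.5 - 5.45) = -β × 3.05, so β = 9.33/3.05 = 3.06.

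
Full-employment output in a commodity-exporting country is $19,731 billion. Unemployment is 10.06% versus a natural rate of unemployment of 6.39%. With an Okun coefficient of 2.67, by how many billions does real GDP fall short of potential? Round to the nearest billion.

$1,933 billion

Output gap = -2.67 × (10.06 - 6.39) = -2.67 × 3.67 = -9.7989%.
Actual GDP ≈ 19731 × 0.902011 ≈ 17798 billion, so the shortfall is 19731 - 17798 = 1933 billion.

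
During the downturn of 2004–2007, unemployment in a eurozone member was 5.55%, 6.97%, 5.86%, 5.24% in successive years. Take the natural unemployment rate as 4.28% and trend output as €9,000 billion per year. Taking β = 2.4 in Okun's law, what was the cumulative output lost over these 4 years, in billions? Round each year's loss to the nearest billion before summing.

Year 2004: gap = -2.4 × (5.55 - 4.28) = -3.048%, loss ≈ 9000 × 3.048/100 ≈ 274.
Year 2005: gap = -2.4 × (6.97 - 4.28) = -6.456%, loss ≈ 9000 × 6.456/100 ≈ 581.
Year 2006: gap = -2.4 × (5.86 - 4.28) = -3.792%, loss ≈ 9000 × 3.792/100 ≈ 341.
Year 2007: gap = -2.4 × (5.24 - 4.28) = -2.304%, loss ≈ 9000 × 2.304/100 ≈ 207.
Total lost output = 274 + 581 + 341 + 207 = 1403 billion.

€1,403 billion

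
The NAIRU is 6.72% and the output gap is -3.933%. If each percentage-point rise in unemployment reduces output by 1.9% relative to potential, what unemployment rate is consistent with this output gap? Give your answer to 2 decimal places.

8.79%

From Okun's law, u - u* = -(output gap)/β = -(-3.933)/1.9 = 2.07 points.
So u = 6.72 + 2.07 = 8.79%.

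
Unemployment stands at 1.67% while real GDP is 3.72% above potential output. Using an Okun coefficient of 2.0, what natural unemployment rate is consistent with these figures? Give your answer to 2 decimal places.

3.53%

From Okun's law, u - u* = -(output gap)/β = -(3.72)/2.0 = -1.86 points.
So u* = 1.67 + 1.86 = 3.53%.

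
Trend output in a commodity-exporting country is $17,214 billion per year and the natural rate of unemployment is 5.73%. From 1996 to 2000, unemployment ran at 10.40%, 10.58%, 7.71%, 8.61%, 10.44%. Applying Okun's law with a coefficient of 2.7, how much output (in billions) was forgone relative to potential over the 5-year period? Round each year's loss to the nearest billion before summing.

Year 1996: gap = -2.7 × (10.4 - 5.73) = -12.609%, loss ≈ 17214 × 12.609/100 ≈ 2171.
Year 1997: gap = -2.7 × (10.58 - 5.73) = -13.095%, loss ≈ 17214 × 13.095/100 ≈ 2254.
Year 1998: gap = -2.7 × (7.71 - 5.73) = -5.346%, loss ≈ 17214 × 5.346/100 ≈ 920.
Year 1999: gap = -2.7 × (8.61 - 5.73) = -7.776%, loss ≈ 17214 × 7.776/100 ≈ 1339.
Year 2000: gap = -2.7 × (10.44 - 5.73) = -12.717%, loss ≈ 17214 × 12.717/100 ≈ 2189.
Total lost output = 2171 + 2254 + 920 + 1339 + 2189 = 8873 billion.

$8,873 billion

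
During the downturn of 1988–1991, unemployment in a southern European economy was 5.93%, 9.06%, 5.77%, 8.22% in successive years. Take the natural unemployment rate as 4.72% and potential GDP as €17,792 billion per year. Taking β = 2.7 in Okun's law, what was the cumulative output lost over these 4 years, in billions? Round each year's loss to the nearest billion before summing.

Year 1988: gap = -2.7 × (5.93 - 4.72) = -3.267%, loss ≈ 17792 × 3.267/100 ≈ 581.
Year 1989: gap = -2.7 × (9.06 - 4.72) = -11.718%, loss ≈ 17792 × 11.718/100 ≈ 2085.
Year 1990: gap = -2.7 × (5.77 - 4.72) = -2.835%, loss ≈ 17792 × 2.835/100 ≈ 504.
Year 1991: gap = -2.7 × (8.22 - 4.72) = -9.45%, loss ≈ 17792 × 9.45/100 ≈ 1681.
Total lost output = 581 + 2085 + 504 + 1681 = 4851 billion.

€4,851 billion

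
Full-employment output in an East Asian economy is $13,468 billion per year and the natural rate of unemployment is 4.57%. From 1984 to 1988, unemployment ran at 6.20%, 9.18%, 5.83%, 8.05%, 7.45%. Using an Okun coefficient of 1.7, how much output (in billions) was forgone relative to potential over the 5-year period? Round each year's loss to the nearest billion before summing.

$3,172 billion

Year 1984: gap = -1.7 × (6.2 - 4.57) = -2.771%, loss ≈ 13468 × 2.771/100 ≈ 373.
Year 1985: gap = -1.7 × (9.18 - 4.57) = -7.837%, loss ≈ 13468 × 7.837/100 ≈ 1055.
Year 1986: gap = -1.7 × (5.83 - 4.57) = -2.142%, loss ≈ 13468 × 2.142/100 ≈ 288.
Year 1987: gap = -1.7 × (8.05 - 4.57) = -5.916%, loss ≈ 13468 × 5.916/100 ≈ 797.
Year 1988: gap = -1.7 × (7.45 - 4.57) = -4.896%, loss ≈ 13468 × 4.896/100 ≈ 659.
Total lost output = 373 + 1055 + 288 + 797 + 659 = 3172 billion.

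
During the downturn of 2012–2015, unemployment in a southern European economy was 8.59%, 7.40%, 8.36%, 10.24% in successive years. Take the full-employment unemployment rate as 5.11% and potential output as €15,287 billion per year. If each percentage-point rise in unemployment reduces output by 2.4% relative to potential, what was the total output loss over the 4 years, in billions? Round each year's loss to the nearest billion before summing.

Year 2012: gap = -2.4 × (8.59 - 5.11) = -8.352%, loss ≈ 15287 × 8.352/100 ≈ 1277.
Year 2013: gap = -2.4 × (7.4 - 5.11) = -5.496%, loss ≈ 15287 × 5.496/100 ≈ 840.
Year 2014: gap = -2.4 × (8.36 - 5.11) = -7.8%, loss ≈ 15287 × 7.8/100 ≈ 1192.
Year 2015: gap = -2.4 × (10.24 - 5.11) = -12.312%, loss ≈ 15287 × 12.312/100 ≈ 1882.
Total lost output = 1277 + 840 + 1192 + 1882 = 5191 billion.

€5,191 billion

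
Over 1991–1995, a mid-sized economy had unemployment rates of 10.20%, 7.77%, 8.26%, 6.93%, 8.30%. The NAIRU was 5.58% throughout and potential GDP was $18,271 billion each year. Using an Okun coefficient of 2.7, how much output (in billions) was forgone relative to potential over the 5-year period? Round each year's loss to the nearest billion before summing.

$6,689 billion

Year 1991: gap = -2.7 × (10.2 - 5.58) = -12.474%, loss ≈ 18271 × 12.474/100 ≈ 2279.
Year 1992: gap = -2.7 × (7.77 - 5.58) = -5.913%, loss ≈ 18271 × 5.913/100 ≈ 1080.
Year 1993: gap = -2.7 × (8.26 - 5.58) = -7.236%, loss ≈ 18271 × 7.236/100 ≈ 1322.
Year 1994: gap = -2.7 × (6.93 - 5.58) = -3.645%, loss ≈ 18271 × 3.645/100 ≈ 666.
Year 1995: gap = -2.7 × (8.3 - 5.58) = -7.344%, loss ≈ 18271 × 7.344/100 ≈ 1342.
Total lost output = 2279 + 1080 + 1322 + 666 + 1342 = 6689 billion.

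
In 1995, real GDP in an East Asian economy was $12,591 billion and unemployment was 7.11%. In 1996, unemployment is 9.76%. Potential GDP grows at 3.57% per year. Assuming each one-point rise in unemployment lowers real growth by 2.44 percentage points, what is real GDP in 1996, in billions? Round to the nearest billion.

Δu = 9.76 - 7.11 = 2.65 points.
Okun's law (growth form): g_Y = g_Y* - β × Δu = 3.57 - 2.44 × (2.65) = 3.57 - 6.466 = -2.896%.
Real GDP in the next year = 12591 × (1 - 2.896/100) = 12591 × 0.97104 ≈ 12226 billion.

$12,226 billion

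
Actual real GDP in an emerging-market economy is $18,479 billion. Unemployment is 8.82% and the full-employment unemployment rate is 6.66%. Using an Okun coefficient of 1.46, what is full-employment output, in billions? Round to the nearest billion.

Unemployment gap = 8.82 - 6.66 = 2.16 points, so output gap = -1.46 × 2.16 = -3.1536%.
Since Y = Y* × (1 + gap/100), Y* = 18479/0.968464 ≈ 19081 billion.

$19,081 billion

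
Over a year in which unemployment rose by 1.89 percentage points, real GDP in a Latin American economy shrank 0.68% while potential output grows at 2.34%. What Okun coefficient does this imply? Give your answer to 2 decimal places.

β ≈ 1.60

Growth form: g_Y = g_Y* - β × Δu, so β = (g_Y* - g_Y)/Δu.
β = (2.34 + 0.68)/1.89 = 3.02/1.89 = 1.60.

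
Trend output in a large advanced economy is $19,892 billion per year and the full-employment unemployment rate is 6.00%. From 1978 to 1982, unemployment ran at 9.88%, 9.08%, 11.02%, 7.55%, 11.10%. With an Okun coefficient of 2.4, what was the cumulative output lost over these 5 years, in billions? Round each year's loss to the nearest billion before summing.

$8,894 billion

Year 1978: gap = -2.4 × (9.88 - 6) = -9.312%, loss ≈ 19892 × 9.312/100 ≈ 1852.
Year 1979: gap = -2.4 × (9.08 - 6) = -7.392%, loss ≈ 19892 × 7.392/100 ≈ 1470.
Year 1980: gap = -2.4 × (11.02 - 6) = -12.048%, loss ≈ 19892 × 12.048/100 ≈ 2397.
Year 1981: gap = -2.4 × (7.55 - 6) = -3.72%, loss ≈ 19892 × 3.72/100 ≈ 740.
Year 1982: gap = -2.4 × (11.1 - 6) = -12.24%, loss ≈ 19892 × 12.24/100 ≈ 2435.
Total lost output = 1852 + 1470 + 2397 + 740 + 2435 = 8894 billion.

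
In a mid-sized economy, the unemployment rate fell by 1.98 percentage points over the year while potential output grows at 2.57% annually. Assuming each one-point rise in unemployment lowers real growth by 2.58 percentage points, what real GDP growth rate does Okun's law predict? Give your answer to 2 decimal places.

7.68%

Growth-rate Okun's law: g_Y = g_Y* - β × Δu.
g_Y = 2.57 - 2.58 × (-1.98) = 2.57 + 5.1084 = 7.6784%, i.e. 7.68% to 2 d.p.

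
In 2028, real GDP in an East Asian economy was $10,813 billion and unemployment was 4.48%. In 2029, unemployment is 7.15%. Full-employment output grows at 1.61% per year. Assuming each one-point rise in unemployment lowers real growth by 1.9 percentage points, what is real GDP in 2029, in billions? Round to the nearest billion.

$10,439 billion

Δu = 7.15 - 4.48 = 2.67 points.
Okun's law (growth form): g_Y = g_Y* - β × Δu = 1.61 - 1.9 × (2.67) = 1.61 - 5.073 = -3.463%.
Real GDP in the next year = 10813 × (1 - 3.463/100) = 10813 × 0.96537 ≈ 10439 billion.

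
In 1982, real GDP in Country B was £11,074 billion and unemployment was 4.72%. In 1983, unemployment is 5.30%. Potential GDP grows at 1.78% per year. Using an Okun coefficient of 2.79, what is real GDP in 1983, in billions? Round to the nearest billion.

Δu = 5.3 - 4.72 = 0.58 points.
Okun's law (growth form): g_Y = g_Y* - β × Δu = 1.78 - 2.79 × (0.58) = 1.78 - 1.6182 = 0.1618%.
Real GDP in the next year = 11074 × (1 + 0.1618/100) = 11074 × 1.001618 ≈ 11092 billion.

£11,092 billion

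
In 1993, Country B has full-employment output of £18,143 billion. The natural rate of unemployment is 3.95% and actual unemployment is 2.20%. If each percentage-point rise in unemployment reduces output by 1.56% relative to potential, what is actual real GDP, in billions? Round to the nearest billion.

Unemployment gap = 2.2 - 3.95 = -1.75 points, so the output gap is -1.56 × (-1.75) = 2.73%.
Actual GDP = 18143 × (1 + 2.73/100) = 18143 × 1.0273 ≈ 18638 billion.

£18,638 billion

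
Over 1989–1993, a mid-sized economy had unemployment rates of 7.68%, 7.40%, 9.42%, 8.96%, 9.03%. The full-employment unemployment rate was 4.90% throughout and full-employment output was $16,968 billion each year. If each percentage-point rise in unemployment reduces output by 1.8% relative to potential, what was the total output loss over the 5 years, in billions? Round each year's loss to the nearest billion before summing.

Year 1989: gap = -1.8 × (7.68 - 4.9) = -5.004%, loss ≈ 16968 × 5.004/100 ≈ 849.
Year 1990: gap = -1.8 × (7.4 - 4.9) = -4.5%, loss ≈ 16968 × 4.5/100 ≈ 764.
Year 1991: gap = -1.8 × (9.42 - 4.9) = -8.136%, loss ≈ 16968 × 8.136/100 ≈ 1381.
Year 1992: gap = -1.8 × (8.96 - 4.9) = -7.308%, loss ≈ 16968 × 7.308/100 ≈ 1240.
Year 1993: gap = -1.8 × (9.03 - 4.9) = -7.434%, loss ≈ 16968 × 7.434/100 ≈ 1261.
Total lost output = 849 + 764 + 1381 + 1240 + 1261 = 5495 billion.

$5,495 billion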